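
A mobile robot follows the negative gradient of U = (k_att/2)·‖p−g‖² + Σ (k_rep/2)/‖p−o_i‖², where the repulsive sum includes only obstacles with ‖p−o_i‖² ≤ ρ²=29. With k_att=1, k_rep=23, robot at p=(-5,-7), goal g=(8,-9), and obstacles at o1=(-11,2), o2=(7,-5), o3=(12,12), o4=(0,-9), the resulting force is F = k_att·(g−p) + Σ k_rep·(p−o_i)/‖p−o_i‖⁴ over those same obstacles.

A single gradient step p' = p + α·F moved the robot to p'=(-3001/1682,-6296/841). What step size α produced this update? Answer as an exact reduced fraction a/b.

α = 1/4

F_att = 1·(g−p) = 1·(13,-2) = (13.0000,-2.0000)
o1: d²=117 > ρ²=29 → inactive
o2: d²=148 > ρ²=29 → inactive
o3: d²=650 > ρ²=29 → inactive
o4: d²=29 ≤ ρ²=29; F_rep = 23·(-5,2)/29² = (-0.1367,0.0547)
F = F_att + ΣF_rep = (12.8633,-1.9453)
Δp = p'−p = (3.2158,-0.4863); α = Δx/Fx = (5409/1682) / (10818/841) = 1/4
check: Δy/Fy = (-409/841) / (-1636/841) = 1/4 ✓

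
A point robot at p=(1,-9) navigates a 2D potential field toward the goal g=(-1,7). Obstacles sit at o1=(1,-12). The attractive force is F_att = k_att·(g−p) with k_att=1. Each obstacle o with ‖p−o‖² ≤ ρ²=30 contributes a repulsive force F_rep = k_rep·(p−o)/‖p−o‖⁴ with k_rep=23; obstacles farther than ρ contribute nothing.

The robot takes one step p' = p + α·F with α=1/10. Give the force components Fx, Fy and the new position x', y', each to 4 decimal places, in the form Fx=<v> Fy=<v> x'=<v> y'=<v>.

Fx=-2.0000 Fy=16.8519 x'=0.8000 y'=-7.3148

F_att = 1·(g−p) = 1·(-2,16) = (-2.0000,16.0000)
o1: d²=9 ≤ ρ²=30; F_rep = 23·(0,3)/9² = (0.0000,0.8519)
F = F_att + ΣF_rep = (-2.0000,16.8519)
p' = p + 1/10·F = (0.8000,-7.3148)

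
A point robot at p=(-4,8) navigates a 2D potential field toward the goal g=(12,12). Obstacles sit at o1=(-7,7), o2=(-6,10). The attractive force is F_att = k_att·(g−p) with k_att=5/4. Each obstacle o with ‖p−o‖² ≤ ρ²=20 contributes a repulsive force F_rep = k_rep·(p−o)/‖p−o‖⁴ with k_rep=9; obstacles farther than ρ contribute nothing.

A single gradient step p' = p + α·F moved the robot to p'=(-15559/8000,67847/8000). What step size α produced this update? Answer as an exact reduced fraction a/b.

α = 1/10

F_att = 5/4·(g−p) = 5/4·(16,4) = (20.0000,5.0000)
o1: d²=10 ≤ ρ²=20; F_rep = 9·(3,1)/10² = (0.2700,0.0900)
o2: d²=8 ≤ ρ²=20; F_rep = 9·(2,-2)/8² = (0.2812,-0.2812)
F = F_att + ΣF_rep = (20.5512,4.8087)
Δp = p'−p = (2.0551,0.4809); α = Δx/Fx = (16441/8000) / (16441/800) = 1/10
check: Δy/Fy = (3847/8000) / (3847/800) = 1/10 ✓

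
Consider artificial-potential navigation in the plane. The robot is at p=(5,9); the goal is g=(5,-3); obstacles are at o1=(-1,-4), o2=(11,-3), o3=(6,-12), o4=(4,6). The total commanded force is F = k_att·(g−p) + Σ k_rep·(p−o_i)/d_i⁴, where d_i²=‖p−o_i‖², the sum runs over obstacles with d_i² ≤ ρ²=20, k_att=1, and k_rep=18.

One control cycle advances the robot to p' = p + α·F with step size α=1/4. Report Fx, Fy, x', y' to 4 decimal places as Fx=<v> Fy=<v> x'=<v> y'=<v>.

F_att = 1·(g−p) = 1·(0,-12) = (0.0000,-12.0000)
o1: d²=205 > ρ²=20 → inactive
o2: d²=180 > ρ²=20 → inactive
o3: d²=442 > ρ²=20 → inactive
o4: d²=10 ≤ ρ²=20; F_rep = 18·(1,3)/10² = (0.1800,0.5400)
F = F_att + ΣF_rep = (0.1800,-11.4600)
p' = p + 1/4·F = (5.0450,6.1350)

Fx=0.1800 Fy=-11.4600 x'=5.0450 y'=6.1350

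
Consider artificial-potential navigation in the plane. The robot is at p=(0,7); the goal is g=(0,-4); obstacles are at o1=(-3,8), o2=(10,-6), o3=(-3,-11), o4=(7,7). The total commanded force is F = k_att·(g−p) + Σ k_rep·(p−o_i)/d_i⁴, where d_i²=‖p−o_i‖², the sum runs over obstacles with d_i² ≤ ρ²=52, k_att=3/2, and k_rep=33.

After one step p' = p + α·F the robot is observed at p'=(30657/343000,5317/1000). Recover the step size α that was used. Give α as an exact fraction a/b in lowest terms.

α = 1/10

F_att = 3/2·(g−p) = 3/2·(0,-11) = (0.0000,-16.5000)
o1: d²=10 ≤ ρ²=52; F_rep = 33·(3,-1)/10² = (0.9900,-0.3300)
o2: d²=269 > ρ²=52 → inactive
o3: d²=333 > ρ²=52 → inactive
o4: d²=49 ≤ ρ²=52; F_rep = 33·(-7,0)/49² = (-0.0962,0.0000)
F = F_att + ΣF_rep = (0.8938,-16.8300)
Δp = p'−p = (0.0894,-1.6830); α = Δx/Fx = (30657/343000) / (30657/34300) = 1/10
check: Δy/Fy = (-1683/1000) / (-1683/100) = 1/10 ✓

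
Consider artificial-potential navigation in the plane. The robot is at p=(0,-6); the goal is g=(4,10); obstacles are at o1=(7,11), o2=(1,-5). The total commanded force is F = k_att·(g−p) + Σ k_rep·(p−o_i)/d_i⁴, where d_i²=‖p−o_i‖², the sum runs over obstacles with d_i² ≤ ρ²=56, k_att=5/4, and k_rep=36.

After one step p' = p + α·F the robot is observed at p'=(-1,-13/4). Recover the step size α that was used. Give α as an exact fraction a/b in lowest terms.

F_att = 5/4·(g−p) = 5/4·(4,16) = (5.0000,20.0000)
o1: d²=338 > ρ²=56 → inactive
o2: d²=2 ≤ ρ²=56; F_rep = 36·(-1,-1)/2² = (-9.0000,-9.0000)
F = F_att + ΣF_rep = (-4.0000,11.0000)
Δp = p'−p = (-1.0000,2.7500); α = Δx/Fx = (-1) / (-4) = 1/4
check: Δy/Fy = (11/4) / (11) = 1/4 ✓

α = 1/4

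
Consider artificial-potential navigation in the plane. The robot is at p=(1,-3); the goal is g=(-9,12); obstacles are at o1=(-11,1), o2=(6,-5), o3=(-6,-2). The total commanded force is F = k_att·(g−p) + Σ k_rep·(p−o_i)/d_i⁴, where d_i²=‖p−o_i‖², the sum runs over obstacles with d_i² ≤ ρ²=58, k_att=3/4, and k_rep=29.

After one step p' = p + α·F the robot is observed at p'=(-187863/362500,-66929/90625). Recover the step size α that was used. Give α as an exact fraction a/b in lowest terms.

F_att = 3/4·(g−p) = 3/4·(-10,15) = (-7.5000,11.2500)
o1: d²=160 > ρ²=58 → inactive
o2: d²=29 ≤ ρ²=58; F_rep = 29·(-5,2)/29² = (-0.1724,0.0690)
o3: d²=50 ≤ ρ²=58; F_rep = 29·(7,-1)/50² = (0.0812,-0.0116)
F = F_att + ΣF_rep = (-7.5912,11.3074)
Δp = p'−p = (-1.5182,2.2615); α = Δx/Fx = (-550363/362500) / (-550363/72500) = 1/5
check: Δy/Fy = (204946/90625) / (204946/18125) = 1/5 ✓

α = 1/5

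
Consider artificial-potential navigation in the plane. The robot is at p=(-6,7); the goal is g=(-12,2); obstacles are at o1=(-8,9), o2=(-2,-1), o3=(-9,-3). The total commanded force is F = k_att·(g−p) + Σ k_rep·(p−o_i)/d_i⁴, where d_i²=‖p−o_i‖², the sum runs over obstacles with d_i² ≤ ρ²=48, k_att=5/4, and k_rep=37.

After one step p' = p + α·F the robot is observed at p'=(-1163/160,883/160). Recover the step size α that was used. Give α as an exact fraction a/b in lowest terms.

F_att = 5/4·(g−p) = 5/4·(-6,-5) = (-7.5000,-6.2500)
o1: d²=8 ≤ ρ²=48; F_rep = 37·(2,-2)/8² = (1.1562,-1.1562)
o2: d²=80 > ρ²=48 → inactive
o3: d²=109 > ρ²=48 → inactive
F = F_att + ΣF_rep = (-6.3438,-7.4062)
Δp = p'−p = (-1.2688,-1.4812); α = Δx/Fx = (-203/160) / (-203/32) = 1/5
check: Δy/Fy = (-237/160) / (-237/32) = 1/5 ✓

α = 1/5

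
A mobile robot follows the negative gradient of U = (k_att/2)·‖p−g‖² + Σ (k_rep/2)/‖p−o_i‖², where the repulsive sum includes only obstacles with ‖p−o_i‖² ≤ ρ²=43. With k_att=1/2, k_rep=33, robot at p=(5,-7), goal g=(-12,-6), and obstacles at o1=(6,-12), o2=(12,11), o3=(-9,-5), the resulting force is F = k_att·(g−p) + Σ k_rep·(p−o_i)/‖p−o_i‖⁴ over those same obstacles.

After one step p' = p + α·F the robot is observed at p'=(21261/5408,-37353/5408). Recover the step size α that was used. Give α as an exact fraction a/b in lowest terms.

α = 1/8

F_att = 1/2·(g−p) = 1/2·(-17,1) = (-8.5000,0.5000)
o1: d²=26 ≤ ρ²=43; F_rep = 33·(-1,5)/26² = (-0.0488,0.2441)
o2: d²=373 > ρ²=43 → inactive
o3: d²=200 > ρ²=43 → inactive
F = F_att + ΣF_rep = (-8.5488,0.7441)
Δp = p'−p = (-1.0686,0.0930); α = Δx/Fx = (-5779/5408) / (-5779/676) = 1/8
check: Δy/Fy = (503/5408) / (503/676) = 1/8 ✓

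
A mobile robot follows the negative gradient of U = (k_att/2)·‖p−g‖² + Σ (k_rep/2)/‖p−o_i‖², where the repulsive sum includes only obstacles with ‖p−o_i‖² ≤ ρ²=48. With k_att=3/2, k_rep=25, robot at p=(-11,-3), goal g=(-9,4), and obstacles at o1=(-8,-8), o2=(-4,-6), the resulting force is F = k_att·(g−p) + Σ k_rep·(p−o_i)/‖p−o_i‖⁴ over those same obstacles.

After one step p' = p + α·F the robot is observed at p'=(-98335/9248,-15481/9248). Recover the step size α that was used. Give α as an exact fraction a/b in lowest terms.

F_att = 3/2·(g−p) = 3/2·(2,7) = (3.0000,10.5000)
o1: d²=34 ≤ ρ²=48; F_rep = 25·(-3,5)/34² = (-0.0649,0.1081)
o2: d²=58 > ρ²=48 → inactive
F = F_att + ΣF_rep = (2.9351,10.6081)
Δp = p'−p = (0.3669,1.3260); α = Δx/Fx = (3393/9248) / (3393/1156) = 1/8
check: Δy/Fy = (12263/9248) / (12263/1156) = 1/8 ✓

α = 1/8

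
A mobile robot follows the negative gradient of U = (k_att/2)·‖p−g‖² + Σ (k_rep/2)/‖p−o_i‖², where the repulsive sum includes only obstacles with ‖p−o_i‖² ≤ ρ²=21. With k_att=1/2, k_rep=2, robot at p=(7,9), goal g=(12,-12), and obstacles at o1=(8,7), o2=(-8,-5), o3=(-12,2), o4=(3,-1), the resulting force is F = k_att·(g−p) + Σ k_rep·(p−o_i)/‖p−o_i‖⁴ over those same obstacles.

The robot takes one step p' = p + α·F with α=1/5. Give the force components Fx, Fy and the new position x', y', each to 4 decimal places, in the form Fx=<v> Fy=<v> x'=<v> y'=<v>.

Fx=2.4200 Fy=-10.3400 x'=7.4840 y'=6.9320

F_att = 1/2·(g−p) = 1/2·(5,-21) = (2.5000,-10.5000)
o1: d²=5 ≤ ρ²=21; F_rep = 2·(-1,2)/5² = (-0.0800,0.1600)
o2: d²=421 > ρ²=21 → inactive
o3: d²=410 > ρ²=21 → inactive
o4: d²=116 > ρ²=21 → inactive
F = F_att + ΣF_rep = (2.4200,-10.3400)
p' = p + 1/5·F = (7.4840,6.9320)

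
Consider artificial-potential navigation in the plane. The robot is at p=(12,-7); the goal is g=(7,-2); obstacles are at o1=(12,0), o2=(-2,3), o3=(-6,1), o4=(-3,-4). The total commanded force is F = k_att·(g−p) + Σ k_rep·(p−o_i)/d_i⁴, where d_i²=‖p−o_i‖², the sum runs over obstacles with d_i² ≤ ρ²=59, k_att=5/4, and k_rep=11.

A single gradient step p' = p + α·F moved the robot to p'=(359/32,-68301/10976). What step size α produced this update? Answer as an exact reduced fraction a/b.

α = 1/8

F_att = 5/4·(g−p) = 5/4·(-5,5) = (-6.2500,6.2500)
o1: d²=49 ≤ ρ²=59; F_rep = 11·(0,-7)/49² = (0.0000,-0.0321)
o2: d²=296 > ρ²=59 → inactive
o3: d²=388 > ρ²=59 → inactive
o4: d²=234 > ρ²=59 → inactive
F = F_att + ΣF_rep = (-6.2500,6.2179)
Δp = p'−p = (-0.7812,0.7772); α = Δx/Fx = (-25/32) / (-25/4) = 1/8
check: Δy/Fy = (8531/10976) / (8531/1372) = 1/8 ✓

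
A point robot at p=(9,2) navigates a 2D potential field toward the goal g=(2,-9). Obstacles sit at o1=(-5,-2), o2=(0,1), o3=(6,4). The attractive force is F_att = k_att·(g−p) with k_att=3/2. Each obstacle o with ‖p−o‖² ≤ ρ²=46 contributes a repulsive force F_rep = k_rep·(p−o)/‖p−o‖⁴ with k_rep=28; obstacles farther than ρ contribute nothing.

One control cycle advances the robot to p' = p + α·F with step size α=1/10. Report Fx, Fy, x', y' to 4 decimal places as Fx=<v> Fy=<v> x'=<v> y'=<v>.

F_att = 3/2·(g−p) = 3/2·(-7,-11) = (-10.5000,-16.5000)
o1: d²=212 > ρ²=46 → inactive
o2: d²=82 > ρ²=46 → inactive
o3: d²=13 ≤ ρ²=46; F_rep = 28·(3,-2)/13² = (0.4970,-0.3314)
F = F_att + ΣF_rep = (-10.0030,-16.8314)
p' = p + 1/10·F = (7.9997,0.3169)

Fx=-10.0030 Fy=-16.8314 x'=7.9997 y'=0.3169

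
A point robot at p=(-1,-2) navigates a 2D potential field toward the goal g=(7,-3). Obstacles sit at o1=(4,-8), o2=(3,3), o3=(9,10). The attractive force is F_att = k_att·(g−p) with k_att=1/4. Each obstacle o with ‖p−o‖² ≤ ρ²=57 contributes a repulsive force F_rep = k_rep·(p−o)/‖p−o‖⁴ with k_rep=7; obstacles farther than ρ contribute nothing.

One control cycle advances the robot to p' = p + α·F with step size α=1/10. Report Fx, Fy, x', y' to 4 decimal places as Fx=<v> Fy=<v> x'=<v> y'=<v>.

Fx=1.9833 Fy=-0.2708 x'=-0.8017 y'=-2.0271

F_att = 1/4·(g−p) = 1/4·(8,-1) = (2.0000,-0.2500)
o1: d²=61 > ρ²=57 → inactive
o2: d²=41 ≤ ρ²=57; F_rep = 7·(-4,-5)/41² = (-0.0167,-0.0208)
o3: d²=244 > ρ²=57 → inactive
F = F_att + ΣF_rep = (1.9833,-0.2708)
p' = p + 1/10·F = (-0.8017,-2.0271)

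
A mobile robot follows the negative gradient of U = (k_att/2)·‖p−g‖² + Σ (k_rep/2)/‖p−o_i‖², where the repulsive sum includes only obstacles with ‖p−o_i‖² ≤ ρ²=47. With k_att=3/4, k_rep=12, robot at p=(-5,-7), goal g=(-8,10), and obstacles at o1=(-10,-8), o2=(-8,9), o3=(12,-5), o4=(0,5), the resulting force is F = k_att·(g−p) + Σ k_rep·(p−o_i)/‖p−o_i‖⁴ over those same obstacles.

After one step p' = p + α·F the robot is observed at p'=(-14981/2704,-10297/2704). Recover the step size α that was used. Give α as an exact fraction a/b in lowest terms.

F_att = 3/4·(g−p) = 3/4·(-3,17) = (-2.2500,12.7500)
o1: d²=26 ≤ ρ²=47; F_rep = 12·(5,1)/26² = (0.0888,0.0178)
o2: d²=265 > ρ²=47 → inactive
o3: d²=293 > ρ²=47 → inactive
o4: d²=169 > ρ²=47 → inactive
F = F_att + ΣF_rep = (-2.1612,12.7678)
Δp = p'−p = (-0.5403,3.1919); α = Δx/Fx = (-1461/2704) / (-1461/676) = 1/4
check: Δy/Fy = (8631/2704) / (8631/676) = 1/4 ✓

α = 1/4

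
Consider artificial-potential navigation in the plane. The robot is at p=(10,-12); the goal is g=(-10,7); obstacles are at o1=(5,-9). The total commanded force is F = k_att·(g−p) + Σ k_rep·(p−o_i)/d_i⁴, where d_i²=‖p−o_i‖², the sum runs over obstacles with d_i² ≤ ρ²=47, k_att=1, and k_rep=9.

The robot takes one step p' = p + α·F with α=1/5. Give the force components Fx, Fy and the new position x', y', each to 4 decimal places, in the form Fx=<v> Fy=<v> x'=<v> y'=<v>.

Fx=-19.9611 Fy=18.9766 x'=6.0078 y'=-8.2047

F_att = 1·(g−p) = 1·(-20,19) = (-20.0000,19.0000)
o1: d²=34 ≤ ρ²=47; F_rep = 9·(5,-3)/34² = (0.0389,-0.0234)
F = F_att + ΣF_rep = (-19.9611,18.9766)
p' = p + 1/5·F = (6.0078,-8.2047)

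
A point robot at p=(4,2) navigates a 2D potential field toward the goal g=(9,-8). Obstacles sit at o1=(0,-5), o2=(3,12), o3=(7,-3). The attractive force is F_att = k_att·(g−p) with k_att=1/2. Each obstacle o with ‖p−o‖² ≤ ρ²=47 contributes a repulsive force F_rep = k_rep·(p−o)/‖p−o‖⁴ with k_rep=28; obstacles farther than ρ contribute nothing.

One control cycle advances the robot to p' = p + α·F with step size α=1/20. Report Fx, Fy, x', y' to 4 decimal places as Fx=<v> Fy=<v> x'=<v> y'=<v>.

Fx=2.4273 Fy=-4.8789 x'=4.1214 y'=1.7561

F_att = 1/2·(g−p) = 1/2·(5,-10) = (2.5000,-5.0000)
o1: d²=65 > ρ²=47 → inactive
o2: d²=101 > ρ²=47 → inactive
o3: d²=34 ≤ ρ²=47; F_rep = 28·(-3,5)/34² = (-0.0727,0.1211)
F = F_att + ΣF_rep = (2.4273,-4.8789)
p' = p + 1/20·F = (4.1214,1.7561)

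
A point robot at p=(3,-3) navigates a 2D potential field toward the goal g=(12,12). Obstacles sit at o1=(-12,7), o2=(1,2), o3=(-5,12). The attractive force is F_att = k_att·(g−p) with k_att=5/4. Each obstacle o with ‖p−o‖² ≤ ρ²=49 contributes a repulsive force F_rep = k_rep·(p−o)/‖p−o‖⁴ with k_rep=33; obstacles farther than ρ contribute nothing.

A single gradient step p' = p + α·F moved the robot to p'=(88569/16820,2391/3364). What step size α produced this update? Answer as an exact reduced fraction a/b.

F_att = 5/4·(g−p) = 5/4·(9,15) = (11.2500,18.7500)
o1: d²=325 > ρ²=49 → inactive
o2: d²=29 ≤ ρ²=49; F_rep = 33·(2,-5)/29² = (0.0785,-0.1962)
o3: d²=289 > ρ²=49 → inactive
F = F_att + ΣF_rep = (11.3285,18.5538)
Δp = p'−p = (2.2657,3.7108); α = Δx/Fx = (38109/16820) / (38109/3364) = 1/5
check: Δy/Fy = (12483/3364) / (62415/3364) = 1/5 ✓

α = 1/5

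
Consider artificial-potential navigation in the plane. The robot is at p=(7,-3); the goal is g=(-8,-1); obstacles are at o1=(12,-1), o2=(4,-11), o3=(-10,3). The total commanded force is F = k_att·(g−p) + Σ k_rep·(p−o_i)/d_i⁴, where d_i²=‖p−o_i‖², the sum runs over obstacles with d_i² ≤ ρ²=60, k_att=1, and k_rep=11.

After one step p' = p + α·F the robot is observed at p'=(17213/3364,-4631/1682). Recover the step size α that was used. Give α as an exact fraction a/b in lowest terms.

α = 1/8

F_att = 1·(g−p) = 1·(-15,2) = (-15.0000,2.0000)
o1: d²=29 ≤ ρ²=60; F_rep = 11·(-5,-2)/29² = (-0.0654,-0.0262)
o2: d²=73 > ρ²=60 → inactive
o3: d²=325 > ρ²=60 → inactive
F = F_att + ΣF_rep = (-15.0654,1.9738)
Δp = p'−p = (-1.8832,0.2467); α = Δx/Fx = (-6335/3364) / (-12670/841) = 1/8
check: Δy/Fy = (415/1682) / (1660/841) = 1/8 ✓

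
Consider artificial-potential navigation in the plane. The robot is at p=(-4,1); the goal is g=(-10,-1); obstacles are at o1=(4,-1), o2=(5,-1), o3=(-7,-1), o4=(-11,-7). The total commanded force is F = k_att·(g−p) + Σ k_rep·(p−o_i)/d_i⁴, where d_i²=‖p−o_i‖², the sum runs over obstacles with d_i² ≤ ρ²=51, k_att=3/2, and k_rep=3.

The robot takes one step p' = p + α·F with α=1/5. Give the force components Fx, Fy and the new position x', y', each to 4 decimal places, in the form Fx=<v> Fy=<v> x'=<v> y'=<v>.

Fx=-8.9467 Fy=-2.9645 x'=-5.7893 y'=0.4071

F_att = 3/2·(g−p) = 3/2·(-6,-2) = (-9.0000,-3.0000)
o1: d²=68 > ρ²=51 → inactive
o2: d²=85 > ρ²=51 → inactive
o3: d²=13 ≤ ρ²=51; F_rep = 3·(3,2)/13² = (0.0533,0.0355)
o4: d²=113 > ρ²=51 → inactive
F = F_att + ΣF_rep = (-8.9467,-2.9645)
p' = p + 1/5·F = (-5.7893,0.4071)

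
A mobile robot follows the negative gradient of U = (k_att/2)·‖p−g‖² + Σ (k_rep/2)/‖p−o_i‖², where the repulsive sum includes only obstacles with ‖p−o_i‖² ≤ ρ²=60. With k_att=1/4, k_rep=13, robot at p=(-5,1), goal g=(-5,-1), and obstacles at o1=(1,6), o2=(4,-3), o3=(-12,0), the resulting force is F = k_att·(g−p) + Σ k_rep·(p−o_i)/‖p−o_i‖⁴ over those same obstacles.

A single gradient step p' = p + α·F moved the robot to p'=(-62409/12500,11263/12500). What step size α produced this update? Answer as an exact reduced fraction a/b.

F_att = 1/4·(g−p) = 1/4·(0,-2) = (0.0000,-0.5000)
o1: d²=61 > ρ²=60 → inactive
o2: d²=97 > ρ²=60 → inactive
o3: d²=50 ≤ ρ²=60; F_rep = 13·(7,1)/50² = (0.0364,0.0052)
F = F_att + ΣF_rep = (0.0364,-0.4948)
Δp = p'−p = (0.0073,-0.0990); α = Δx/Fx = (91/12500) / (91/2500) = 1/5
check: Δy/Fy = (-1237/12500) / (-1237/2500) = 1/5 ✓

α = 1/5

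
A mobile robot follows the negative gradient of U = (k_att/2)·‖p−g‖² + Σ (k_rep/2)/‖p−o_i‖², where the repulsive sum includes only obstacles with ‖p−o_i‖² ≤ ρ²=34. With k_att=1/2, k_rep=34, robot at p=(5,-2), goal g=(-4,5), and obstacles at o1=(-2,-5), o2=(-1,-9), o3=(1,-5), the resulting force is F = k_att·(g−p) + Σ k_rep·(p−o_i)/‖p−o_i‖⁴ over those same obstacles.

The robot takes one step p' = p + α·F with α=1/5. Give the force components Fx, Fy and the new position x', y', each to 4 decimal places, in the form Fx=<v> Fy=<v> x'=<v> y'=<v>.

F_att = 1/2·(g−p) = 1/2·(-9,7) = (-4.5000,3.5000)
o1: d²=58 > ρ²=34 → inactive
o2: d²=85 > ρ²=34 → inactive
o3: d²=25 ≤ ρ²=34; F_rep = 34·(4,3)/25² = (0.2176,0.1632)
F = F_att + ΣF_rep = (-4.2824,3.6632)
p' = p + 1/5·F = (4.1435,-1.2674)

Fx=-4.2824 Fy=3.6632 x'=4.1435 y'=-1.2674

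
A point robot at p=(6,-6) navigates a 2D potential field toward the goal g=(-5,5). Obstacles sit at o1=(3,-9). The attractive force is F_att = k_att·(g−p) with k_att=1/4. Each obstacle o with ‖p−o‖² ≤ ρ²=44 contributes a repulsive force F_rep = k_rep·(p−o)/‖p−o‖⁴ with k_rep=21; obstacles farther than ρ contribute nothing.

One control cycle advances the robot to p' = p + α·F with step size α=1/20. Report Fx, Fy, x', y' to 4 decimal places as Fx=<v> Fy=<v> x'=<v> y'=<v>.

F_att = 1/4·(g−p) = 1/4·(-11,11) = (-2.7500,2.7500)
o1: d²=18 ≤ ρ²=44; F_rep = 21·(3,3)/18² = (0.1944,0.1944)
F = F_att + ΣF_rep = (-2.5556,2.9444)
p' = p + 1/20·F = (5.8722,-5.8528)

Fx=-2.5556 Fy=2.9444 x'=5.8722 y'=-5.8528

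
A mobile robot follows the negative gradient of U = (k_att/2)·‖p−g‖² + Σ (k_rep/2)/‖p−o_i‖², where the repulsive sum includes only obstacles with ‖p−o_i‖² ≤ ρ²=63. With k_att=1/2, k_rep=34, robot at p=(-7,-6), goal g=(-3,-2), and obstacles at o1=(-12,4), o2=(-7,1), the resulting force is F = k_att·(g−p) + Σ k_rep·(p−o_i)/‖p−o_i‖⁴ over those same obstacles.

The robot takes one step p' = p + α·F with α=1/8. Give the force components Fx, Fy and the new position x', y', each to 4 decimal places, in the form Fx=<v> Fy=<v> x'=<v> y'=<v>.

F_att = 1/2·(g−p) = 1/2·(4,4) = (2.0000,2.0000)
o1: d²=125 > ρ²=63 → inactive
o2: d²=49 ≤ ρ²=63; F_rep = 34·(0,-7)/49² = (0.0000,-0.0991)
F = F_att + ΣF_rep = (2.0000,1.9009)
p' = p + 1/8·F = (-6.7500,-5.7624)

Fx=2.0000 Fy=1.9009 x'=-6.7500 y'=-5.7624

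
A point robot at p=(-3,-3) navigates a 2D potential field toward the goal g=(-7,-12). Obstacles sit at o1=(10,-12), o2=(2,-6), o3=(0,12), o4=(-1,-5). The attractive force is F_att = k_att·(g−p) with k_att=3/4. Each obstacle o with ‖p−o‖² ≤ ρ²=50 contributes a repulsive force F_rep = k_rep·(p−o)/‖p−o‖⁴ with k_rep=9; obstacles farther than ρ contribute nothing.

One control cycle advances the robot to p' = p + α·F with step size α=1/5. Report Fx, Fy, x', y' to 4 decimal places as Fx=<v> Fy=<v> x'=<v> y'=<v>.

F_att = 3/4·(g−p) = 3/4·(-4,-9) = (-3.0000,-6.7500)
o1: d²=250 > ρ²=50 → inactive
o2: d²=34 ≤ ρ²=50; F_rep = 9·(-5,3)/34² = (-0.0389,0.0234)
o3: d²=234 > ρ²=50 → inactive
o4: d²=8 ≤ ρ²=50; F_rep = 9·(-2,2)/8² = (-0.2812,0.2812)
F = F_att + ΣF_rep = (-3.3202,-6.4454)
p' = p + 1/5·F = (-3.6640,-4.2891)

Fx=-3.3202 Fy=-6.4454 x'=-3.6640 y'=-4.2891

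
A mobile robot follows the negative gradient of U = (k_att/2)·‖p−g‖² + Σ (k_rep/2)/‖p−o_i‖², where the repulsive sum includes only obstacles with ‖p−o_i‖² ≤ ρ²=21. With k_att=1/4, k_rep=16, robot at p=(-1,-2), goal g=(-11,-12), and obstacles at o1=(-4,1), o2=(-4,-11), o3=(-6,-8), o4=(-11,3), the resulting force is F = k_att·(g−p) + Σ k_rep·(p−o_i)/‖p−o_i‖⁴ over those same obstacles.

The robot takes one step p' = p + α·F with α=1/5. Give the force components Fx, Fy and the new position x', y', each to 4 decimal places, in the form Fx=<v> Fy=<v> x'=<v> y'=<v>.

F_att = 1/4·(g−p) = 1/4·(-10,-10) = (-2.5000,-2.5000)
o1: d²=18 ≤ ρ²=21; F_rep = 16·(3,-3)/18² = (0.1481,-0.1481)
o2: d²=90 > ρ²=21 → inactive
o3: d²=61 > ρ²=21 → inactive
o4: d²=125 > ρ²=21 → inactive
F = F_att + ΣF_rep = (-2.3519,-2.6481)
p' = p + 1/5·F = (-1.4704,-2.5296)

Fx=-2.3519 Fy=-2.6481 x'=-1.4704 y'=-2.5296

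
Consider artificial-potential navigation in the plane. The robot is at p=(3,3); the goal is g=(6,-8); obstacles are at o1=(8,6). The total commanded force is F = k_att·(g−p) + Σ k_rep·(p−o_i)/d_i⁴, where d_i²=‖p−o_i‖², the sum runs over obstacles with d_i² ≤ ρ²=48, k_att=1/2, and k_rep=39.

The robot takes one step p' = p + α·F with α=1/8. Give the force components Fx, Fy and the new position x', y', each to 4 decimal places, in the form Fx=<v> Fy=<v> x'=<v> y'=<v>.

Fx=1.3313 Fy=-5.6012 x'=3.1664 y'=2.2998

F_att = 1/2·(g−p) = 1/2·(3,-11) = (1.5000,-5.5000)
o1: d²=34 ≤ ρ²=48; F_rep = 39·(-5,-3)/34² = (-0.1687,-0.1012)
F = F_att + ΣF_rep = (1.3313,-5.6012)
p' = p + 1/8·F = (3.1664,2.2998)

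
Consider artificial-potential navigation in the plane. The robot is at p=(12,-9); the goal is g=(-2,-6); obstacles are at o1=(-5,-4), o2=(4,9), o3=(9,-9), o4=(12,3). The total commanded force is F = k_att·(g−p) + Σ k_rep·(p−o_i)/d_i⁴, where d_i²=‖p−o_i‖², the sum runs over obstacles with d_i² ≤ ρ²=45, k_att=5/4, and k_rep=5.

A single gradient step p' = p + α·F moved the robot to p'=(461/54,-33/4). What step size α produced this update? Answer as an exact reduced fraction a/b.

F_att = 5/4·(g−p) = 5/4·(-14,3) = (-17.5000,3.7500)
o1: d²=314 > ρ²=45 → inactive
o2: d²=388 > ρ²=45 → inactive
o3: d²=9 ≤ ρ²=45; F_rep = 5·(3,0)/9² = (0.1852,0.0000)
o4: d²=144 > ρ²=45 → inactive
F = F_att + ΣF_rep = (-17.3148,3.7500)
Δp = p'−p = (-3.4630,0.7500); α = Δx/Fx = (-187/54) / (-935/54) = 1/5
check: Δy/Fy = (3/4) / (15/4) = 1/5 ✓

α = 1/5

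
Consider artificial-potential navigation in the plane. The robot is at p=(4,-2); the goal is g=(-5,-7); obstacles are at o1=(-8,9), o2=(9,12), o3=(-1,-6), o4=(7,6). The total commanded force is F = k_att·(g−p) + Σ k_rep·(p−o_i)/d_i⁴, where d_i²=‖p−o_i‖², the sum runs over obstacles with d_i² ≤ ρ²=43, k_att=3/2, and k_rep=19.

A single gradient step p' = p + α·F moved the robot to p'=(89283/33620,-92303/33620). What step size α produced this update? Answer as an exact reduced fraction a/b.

α = 1/10

F_att = 3/2·(g−p) = 3/2·(-9,-5) = (-13.5000,-7.5000)
o1: d²=265 > ρ²=43 → inactive
o2: d²=221 > ρ²=43 → inactive
o3: d²=41 ≤ ρ²=43; F_rep = 19·(5,4)/41² = (0.0565,0.0452)
o4: d²=73 > ρ²=43 → inactive
F = F_att + ΣF_rep = (-13.4435,-7.4548)
Δp = p'−p = (-1.3443,-0.7455); α = Δx/Fx = (-45197/33620) / (-45197/3362) = 1/10
check: Δy/Fy = (-25063/33620) / (-25063/3362) = 1/10 ✓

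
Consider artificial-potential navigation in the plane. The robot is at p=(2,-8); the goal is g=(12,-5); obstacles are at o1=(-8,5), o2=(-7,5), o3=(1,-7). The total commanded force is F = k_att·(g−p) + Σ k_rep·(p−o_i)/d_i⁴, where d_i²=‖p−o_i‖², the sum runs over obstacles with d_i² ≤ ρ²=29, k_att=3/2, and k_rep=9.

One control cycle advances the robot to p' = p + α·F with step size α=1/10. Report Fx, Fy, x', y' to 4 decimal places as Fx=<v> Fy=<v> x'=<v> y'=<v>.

Fx=17.2500 Fy=2.2500 x'=3.7250 y'=-7.7750

F_att = 3/2·(g−p) = 3/2·(10,3) = (15.0000,4.5000)
o1: d²=269 > ρ²=29 → inactive
o2: d²=250 > ρ²=29 → inactive
o3: d²=2 ≤ ρ²=29; F_rep = 9·(1,-1)/2² = (2.2500,-2.2500)
F = F_att + ΣF_rep = (17.2500,2.2500)
p' = p + 1/10·F = (3.7250,-7.7750)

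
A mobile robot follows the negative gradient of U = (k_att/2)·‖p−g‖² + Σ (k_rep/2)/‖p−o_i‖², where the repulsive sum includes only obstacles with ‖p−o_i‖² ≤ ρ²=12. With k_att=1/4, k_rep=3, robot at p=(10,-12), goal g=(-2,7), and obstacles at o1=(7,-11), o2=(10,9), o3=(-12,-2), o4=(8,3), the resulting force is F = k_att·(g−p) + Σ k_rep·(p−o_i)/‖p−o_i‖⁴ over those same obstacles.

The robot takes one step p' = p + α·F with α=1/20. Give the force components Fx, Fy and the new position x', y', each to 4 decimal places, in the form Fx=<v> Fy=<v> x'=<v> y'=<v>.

F_att = 1/4·(g−p) = 1/4·(-12,19) = (-3.0000,4.7500)
o1: d²=10 ≤ ρ²=12; F_rep = 3·(3,-1)/10² = (0.0900,-0.0300)
o2: d²=441 > ρ²=12 → inactive
o3: d²=584 > ρ²=12 → inactive
o4: d²=229 > ρ²=12 → inactive
F = F_att + ΣF_rep = (-2.9100,4.7200)
p' = p + 1/20·F = (9.8545,-11.7640)

Fx=-2.9100 Fy=4.7200 x'=9.8545 y'=-11.7640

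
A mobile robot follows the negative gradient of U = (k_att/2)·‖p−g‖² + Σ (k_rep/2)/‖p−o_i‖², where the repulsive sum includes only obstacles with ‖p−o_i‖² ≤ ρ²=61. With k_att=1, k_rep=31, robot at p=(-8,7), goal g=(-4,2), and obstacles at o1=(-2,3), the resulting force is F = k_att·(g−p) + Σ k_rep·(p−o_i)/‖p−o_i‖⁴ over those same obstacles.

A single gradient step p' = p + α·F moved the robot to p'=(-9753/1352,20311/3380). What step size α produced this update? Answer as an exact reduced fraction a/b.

F_att = 1·(g−p) = 1·(4,-5) = (4.0000,-5.0000)
o1: d²=52 ≤ ρ²=61; F_rep = 31·(-6,4)/52² = (-0.0688,0.0459)
F = F_att + ΣF_rep = (3.9312,-4.9541)
Δp = p'−p = (0.7862,-0.9908); α = Δx/Fx = (1063/1352) / (5315/1352) = 1/5
check: Δy/Fy = (-3349/3380) / (-3349/676) = 1/5 ✓

α = 1/5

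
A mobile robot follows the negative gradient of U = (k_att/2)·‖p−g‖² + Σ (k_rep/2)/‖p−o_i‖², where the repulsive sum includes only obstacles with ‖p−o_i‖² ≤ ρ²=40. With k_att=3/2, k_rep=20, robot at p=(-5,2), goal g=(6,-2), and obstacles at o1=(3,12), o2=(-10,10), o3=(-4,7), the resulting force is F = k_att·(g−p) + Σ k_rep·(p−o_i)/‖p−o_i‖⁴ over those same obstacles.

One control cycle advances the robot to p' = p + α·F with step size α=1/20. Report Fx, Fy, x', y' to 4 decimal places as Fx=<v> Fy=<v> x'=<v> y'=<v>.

Fx=16.4704 Fy=-6.1479 x'=-4.1765 y'=1.6926

F_att = 3/2·(g−p) = 3/2·(11,-4) = (16.5000,-6.0000)
o1: d²=164 > ρ²=40 → inactive
o2: d²=89 > ρ²=40 → inactive
o3: d²=26 ≤ ρ²=40; F_rep = 20·(-1,-5)/26² = (-0.0296,-0.1479)
F = F_att + ΣF_rep = (16.4704,-6.1479)
p' = p + 1/20·F = (-4.1765,1.6926)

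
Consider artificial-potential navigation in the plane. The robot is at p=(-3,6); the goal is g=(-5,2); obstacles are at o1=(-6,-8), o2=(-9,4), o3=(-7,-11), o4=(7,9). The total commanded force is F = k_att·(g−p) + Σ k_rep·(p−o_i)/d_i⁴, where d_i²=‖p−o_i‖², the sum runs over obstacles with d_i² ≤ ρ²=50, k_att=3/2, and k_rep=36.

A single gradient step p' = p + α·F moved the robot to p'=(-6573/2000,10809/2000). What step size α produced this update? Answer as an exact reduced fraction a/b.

α = 1/10

F_att = 3/2·(g−p) = 3/2·(-2,-4) = (-3.0000,-6.0000)
o1: d²=205 > ρ²=50 → inactive
o2: d²=40 ≤ ρ²=50; F_rep = 36·(6,2)/40² = (0.1350,0.0450)
o3: d²=305 > ρ²=50 → inactive
o4: d²=109 > ρ²=50 → inactive
F = F_att + ΣF_rep = (-2.8650,-5.9550)
Δp = p'−p = (-0.2865,-0.5955); α = Δx/Fx = (-573/2000) / (-573/200) = 1/10
check: Δy/Fy = (-1191/2000) / (-1191/200) = 1/10 ✓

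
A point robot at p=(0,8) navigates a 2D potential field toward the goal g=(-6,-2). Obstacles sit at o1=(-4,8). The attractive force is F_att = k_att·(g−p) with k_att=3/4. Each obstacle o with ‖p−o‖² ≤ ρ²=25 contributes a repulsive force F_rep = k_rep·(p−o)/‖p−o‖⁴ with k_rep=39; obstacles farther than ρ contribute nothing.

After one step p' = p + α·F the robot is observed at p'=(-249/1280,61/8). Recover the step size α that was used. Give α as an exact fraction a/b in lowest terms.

F_att = 3/4·(g−p) = 3/4·(-6,-10) = (-4.5000,-7.5000)
o1: d²=16 ≤ ρ²=25; F_rep = 39·(4,0)/16² = (0.6094,0.0000)
F = F_att + ΣF_rep = (-3.8906,-7.5000)
Δp = p'−p = (-0.1945,-0.3750); α = Δx/Fx = (-249/1280) / (-249/64) = 1/20
check: Δy/Fy = (-3/8) / (-15/2) = 1/20 ✓

α = 1/20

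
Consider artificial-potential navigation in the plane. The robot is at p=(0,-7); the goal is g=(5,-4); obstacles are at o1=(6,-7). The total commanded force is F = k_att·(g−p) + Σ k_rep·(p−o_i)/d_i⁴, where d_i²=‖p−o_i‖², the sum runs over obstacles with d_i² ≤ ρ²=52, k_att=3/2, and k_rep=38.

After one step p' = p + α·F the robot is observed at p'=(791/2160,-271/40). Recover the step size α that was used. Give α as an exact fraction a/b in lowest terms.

F_att = 3/2·(g−p) = 3/2·(5,3) = (7.5000,4.5000)
o1: d²=36 ≤ ρ²=52; F_rep = 38·(-6,0)/36² = (-0.1759,0.0000)
F = F_att + ΣF_rep = (7.3241,4.5000)
Δp = p'−p = (0.3662,0.2250); α = Δx/Fx = (791/2160) / (791/108) = 1/20
check: Δy/Fy = (9/40) / (9/2) = 1/20 ✓

α = 1/20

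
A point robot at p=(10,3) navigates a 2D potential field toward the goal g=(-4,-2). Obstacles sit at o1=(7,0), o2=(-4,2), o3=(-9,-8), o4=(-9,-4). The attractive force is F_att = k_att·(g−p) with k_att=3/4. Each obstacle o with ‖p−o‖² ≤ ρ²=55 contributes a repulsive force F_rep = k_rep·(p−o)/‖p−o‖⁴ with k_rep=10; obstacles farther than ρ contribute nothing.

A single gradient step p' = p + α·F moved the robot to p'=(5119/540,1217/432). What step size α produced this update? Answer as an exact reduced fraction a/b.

α = 1/20

F_att = 3/4·(g−p) = 3/4·(-14,-5) = (-10.5000,-3.7500)
o1: d²=18 ≤ ρ²=55; F_rep = 10·(3,3)/18² = (0.0926,0.0926)
o2: d²=197 > ρ²=55 → inactive
o3: d²=482 > ρ²=55 → inactive
o4: d²=410 > ρ²=55 → inactive
F = F_att + ΣF_rep = (-10.4074,-3.6574)
Δp = p'−p = (-0.5204,-0.1829); α = Δx/Fx = (-281/540) / (-281/27) = 1/20
check: Δy/Fy = (-79/432) / (-395/108) = 1/20 ✓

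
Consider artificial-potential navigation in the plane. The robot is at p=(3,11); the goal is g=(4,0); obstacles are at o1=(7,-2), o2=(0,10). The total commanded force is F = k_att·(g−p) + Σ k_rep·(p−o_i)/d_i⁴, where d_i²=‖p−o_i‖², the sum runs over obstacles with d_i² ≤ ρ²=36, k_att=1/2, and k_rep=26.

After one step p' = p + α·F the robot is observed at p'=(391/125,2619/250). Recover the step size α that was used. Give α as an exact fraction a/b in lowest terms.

α = 1/10

F_att = 1/2·(g−p) = 1/2·(1,-11) = (0.5000,-5.5000)
o1: d²=185 > ρ²=36 → inactive
o2: d²=10 ≤ ρ²=36; F_rep = 26·(3,1)/10² = (0.7800,0.2600)
F = F_att + ΣF_rep = (1.2800,-5.2400)
Δp = p'−p = (0.1280,-0.5240); α = Δx/Fx = (16/125) / (32/25) = 1/10
check: Δy/Fy = (-131/250) / (-131/25) = 1/10 ✓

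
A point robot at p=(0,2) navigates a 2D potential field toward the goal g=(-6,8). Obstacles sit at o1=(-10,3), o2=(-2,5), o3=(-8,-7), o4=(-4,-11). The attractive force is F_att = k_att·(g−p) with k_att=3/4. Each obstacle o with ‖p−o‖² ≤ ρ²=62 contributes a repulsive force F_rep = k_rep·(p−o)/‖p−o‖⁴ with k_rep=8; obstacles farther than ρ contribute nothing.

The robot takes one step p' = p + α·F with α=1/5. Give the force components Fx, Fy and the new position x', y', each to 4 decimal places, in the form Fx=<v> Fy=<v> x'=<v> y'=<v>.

Fx=-4.4053 Fy=4.3580 x'=-0.8811 y'=2.8716

F_att = 3/4·(g−p) = 3/4·(-6,6) = (-4.5000,4.5000)
o1: d²=101 > ρ²=62 → inactive
o2: d²=13 ≤ ρ²=62; F_rep = 8·(2,-3)/13² = (0.0947,-0.1420)
o3: d²=145 > ρ²=62 → inactive
o4: d²=185 > ρ²=62 → inactive
F = F_att + ΣF_rep = (-4.4053,4.3580)
p' = p + 1/5·F = (-0.8811,2.8716)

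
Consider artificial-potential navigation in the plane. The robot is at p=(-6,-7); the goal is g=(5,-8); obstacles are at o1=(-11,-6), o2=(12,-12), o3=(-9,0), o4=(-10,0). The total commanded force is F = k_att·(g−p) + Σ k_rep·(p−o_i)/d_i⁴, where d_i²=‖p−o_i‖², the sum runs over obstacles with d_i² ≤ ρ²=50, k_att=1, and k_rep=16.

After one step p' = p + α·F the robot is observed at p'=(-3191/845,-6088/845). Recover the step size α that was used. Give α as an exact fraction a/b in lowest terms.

α = 1/5

F_att = 1·(g−p) = 1·(11,-1) = (11.0000,-1.0000)
o1: d²=26 ≤ ρ²=50; F_rep = 16·(5,-1)/26² = (0.1183,-0.0237)
o2: d²=349 > ρ²=50 → inactive
o3: d²=58 > ρ²=50 → inactive
o4: d²=65 > ρ²=50 → inactive
F = F_att + ΣF_rep = (11.1183,-1.0237)
Δp = p'−p = (2.2237,-0.2047); α = Δx/Fx = (1879/845) / (1879/169) = 1/5
check: Δy/Fy = (-173/845) / (-173/169) = 1/5 ✓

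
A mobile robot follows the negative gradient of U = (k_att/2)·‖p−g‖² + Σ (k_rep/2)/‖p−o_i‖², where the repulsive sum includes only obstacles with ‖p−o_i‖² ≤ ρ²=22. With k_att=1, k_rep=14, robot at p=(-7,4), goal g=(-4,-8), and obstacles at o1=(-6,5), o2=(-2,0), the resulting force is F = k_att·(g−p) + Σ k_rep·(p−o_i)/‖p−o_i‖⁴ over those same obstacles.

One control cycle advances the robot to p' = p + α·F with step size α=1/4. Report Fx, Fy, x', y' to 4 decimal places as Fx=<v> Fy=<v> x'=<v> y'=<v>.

F_att = 1·(g−p) = 1·(3,-12) = (3.0000,-12.0000)
o1: d²=2 ≤ ρ²=22; F_rep = 14·(-1,-1)/2² = (-3.5000,-3.5000)
o2: d²=41 > ρ²=22 → inactive
F = F_att + ΣF_rep = (-0.5000,-15.5000)
p' = p + 1/4·F = (-7.1250,0.1250)

Fx=-0.5000 Fy=-15.5000 x'=-7.1250 y'=0.1250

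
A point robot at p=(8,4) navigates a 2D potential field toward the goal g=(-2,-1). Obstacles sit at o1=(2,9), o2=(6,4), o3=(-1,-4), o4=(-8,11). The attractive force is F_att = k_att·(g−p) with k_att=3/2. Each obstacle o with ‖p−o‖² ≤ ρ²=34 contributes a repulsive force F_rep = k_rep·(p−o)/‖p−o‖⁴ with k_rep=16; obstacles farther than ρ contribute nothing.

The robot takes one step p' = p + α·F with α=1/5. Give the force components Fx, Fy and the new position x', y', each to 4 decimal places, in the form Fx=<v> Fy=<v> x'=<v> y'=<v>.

Fx=-13.0000 Fy=-7.5000 x'=5.4000 y'=2.5000

F_att = 3/2·(g−p) = 3/2·(-10,-5) = (-15.0000,-7.5000)
o1: d²=61 > ρ²=34 → inactive
o2: d²=4 ≤ ρ²=34; F_rep = 16·(2,0)/4² = (2.0000,0.0000)
o3: d²=145 > ρ²=34 → inactive
o4: d²=305 > ρ²=34 → inactive
F = F_att + ΣF_rep = (-13.0000,-7.5000)
p' = p + 1/5·F = (5.4000,2.5000)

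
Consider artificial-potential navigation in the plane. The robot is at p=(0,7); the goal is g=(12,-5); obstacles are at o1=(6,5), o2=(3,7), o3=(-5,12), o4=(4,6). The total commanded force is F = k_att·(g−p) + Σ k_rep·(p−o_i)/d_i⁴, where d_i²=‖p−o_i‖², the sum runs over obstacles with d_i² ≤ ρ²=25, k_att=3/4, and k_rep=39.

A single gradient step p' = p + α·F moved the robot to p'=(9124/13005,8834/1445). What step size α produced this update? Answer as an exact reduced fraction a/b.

α = 1/10

F_att = 3/4·(g−p) = 3/4·(12,-12) = (9.0000,-9.0000)
o1: d²=40 > ρ²=25 → inactive
o2: d²=9 ≤ ρ²=25; F_rep = 39·(-3,0)/9² = (-1.4444,0.0000)
o3: d²=50 > ρ²=25 → inactive
o4: d²=17 ≤ ρ²=25; F_rep = 39·(-4,1)/17² = (-0.5398,0.1349)
F = F_att + ΣF_rep = (7.0158,-8.8651)
Δp = p'−p = (0.7016,-0.8865); α = Δx/Fx = (9124/13005) / (18248/2601) = 1/10
check: Δy/Fy = (-1281/1445) / (-2562/289) = 1/10 ✓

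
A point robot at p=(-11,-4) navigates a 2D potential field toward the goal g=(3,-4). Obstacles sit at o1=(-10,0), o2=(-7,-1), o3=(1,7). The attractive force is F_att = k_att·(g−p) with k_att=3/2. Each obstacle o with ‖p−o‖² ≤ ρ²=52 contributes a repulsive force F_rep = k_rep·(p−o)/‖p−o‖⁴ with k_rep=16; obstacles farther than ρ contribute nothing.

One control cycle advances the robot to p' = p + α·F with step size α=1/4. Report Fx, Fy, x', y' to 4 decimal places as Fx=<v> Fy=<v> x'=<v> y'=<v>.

Fx=20.8422 Fy=-0.2983 x'=-5.7894 y'=-4.0746

F_att = 3/2·(g−p) = 3/2·(14,0) = (21.0000,0.0000)
o1: d²=17 ≤ ρ²=52; F_rep = 16·(-1,-4)/17² = (-0.0554,-0.2215)
o2: d²=25 ≤ ρ²=52; F_rep = 16·(-4,-3)/25² = (-0.1024,-0.0768)
o3: d²=265 > ρ²=52 → inactive
F = F_att + ΣF_rep = (20.8422,-0.2983)
p' = p + 1/4·F = (-5.7894,-4.0746)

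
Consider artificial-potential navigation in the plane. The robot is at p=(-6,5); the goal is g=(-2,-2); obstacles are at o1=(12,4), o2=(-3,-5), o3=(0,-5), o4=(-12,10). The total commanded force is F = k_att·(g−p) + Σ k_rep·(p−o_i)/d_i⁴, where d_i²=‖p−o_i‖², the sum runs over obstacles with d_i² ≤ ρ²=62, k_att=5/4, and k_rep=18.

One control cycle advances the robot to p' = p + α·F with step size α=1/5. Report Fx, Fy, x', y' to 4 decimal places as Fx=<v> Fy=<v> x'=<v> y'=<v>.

Fx=5.0290 Fy=-8.7742 x'=-4.9942 y'=3.2452

F_att = 5/4·(g−p) = 5/4·(4,-7) = (5.0000,-8.7500)
o1: d²=325 > ρ²=62 → inactive
o2: d²=109 > ρ²=62 → inactive
o3: d²=136 > ρ²=62 → inactive
o4: d²=61 ≤ ρ²=62; F_rep = 18·(6,-5)/61² = (0.0290,-0.0242)
F = F_att + ΣF_rep = (5.0290,-8.7742)
p' = p + 1/5·F = (-4.9942,3.2452)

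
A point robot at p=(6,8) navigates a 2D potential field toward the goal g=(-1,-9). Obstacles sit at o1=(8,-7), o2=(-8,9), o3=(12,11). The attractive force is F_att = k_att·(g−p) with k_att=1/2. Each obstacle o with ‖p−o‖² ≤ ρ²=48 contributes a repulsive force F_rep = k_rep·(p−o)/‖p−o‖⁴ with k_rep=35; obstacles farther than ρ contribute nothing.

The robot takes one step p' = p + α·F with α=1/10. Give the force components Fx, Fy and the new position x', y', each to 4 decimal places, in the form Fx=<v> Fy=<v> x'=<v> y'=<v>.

Fx=-3.6037 Fy=-8.5519 x'=5.6396 y'=7.1448

F_att = 1/2·(g−p) = 1/2·(-7,-17) = (-3.5000,-8.5000)
o1: d²=229 > ρ²=48 → inactive
o2: d²=197 > ρ²=48 → inactive
o3: d²=45 ≤ ρ²=48; F_rep = 35·(-6,-3)/45² = (-0.1037,-0.0519)
F = F_att + ΣF_rep = (-3.6037,-8.5519)
p' = p + 1/10·F = (5.6396,7.1448)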